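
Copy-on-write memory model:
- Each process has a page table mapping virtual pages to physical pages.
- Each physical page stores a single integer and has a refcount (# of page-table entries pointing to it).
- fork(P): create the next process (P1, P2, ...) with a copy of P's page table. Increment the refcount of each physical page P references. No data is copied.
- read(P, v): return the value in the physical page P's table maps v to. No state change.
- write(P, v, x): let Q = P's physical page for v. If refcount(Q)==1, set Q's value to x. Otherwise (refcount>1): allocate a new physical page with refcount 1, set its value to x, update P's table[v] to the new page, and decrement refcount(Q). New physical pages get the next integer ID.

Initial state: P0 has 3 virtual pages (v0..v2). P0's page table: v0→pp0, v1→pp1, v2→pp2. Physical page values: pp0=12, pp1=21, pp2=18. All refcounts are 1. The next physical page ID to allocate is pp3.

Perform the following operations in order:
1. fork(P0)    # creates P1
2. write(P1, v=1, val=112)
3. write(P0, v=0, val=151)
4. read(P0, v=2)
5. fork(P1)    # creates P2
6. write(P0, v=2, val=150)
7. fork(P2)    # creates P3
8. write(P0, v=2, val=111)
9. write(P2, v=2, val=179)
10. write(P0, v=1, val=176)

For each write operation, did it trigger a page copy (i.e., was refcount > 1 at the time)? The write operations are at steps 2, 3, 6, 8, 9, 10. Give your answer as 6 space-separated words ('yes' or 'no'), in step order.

Op 1: fork(P0) -> P1. 3 ppages; refcounts: pp0:2 pp1:2 pp2:2
Op 2: write(P1, v1, 112). refcount(pp1)=2>1 -> COPY to pp3. 4 ppages; refcounts: pp0:2 pp1:1 pp2:2 pp3:1
Op 3: write(P0, v0, 151). refcount(pp0)=2>1 -> COPY to pp4. 5 ppages; refcounts: pp0:1 pp1:1 pp2:2 pp3:1 pp4:1
Op 4: read(P0, v2) -> 18. No state change.
Op 5: fork(P1) -> P2. 5 ppages; refcounts: pp0:2 pp1:1 pp2:3 pp3:2 pp4:1
Op 6: write(P0, v2, 150). refcount(pp2)=3>1 -> COPY to pp5. 6 ppages; refcounts: pp0:2 pp1:1 pp2:2 pp3:2 pp4:1 pp5:1
Op 7: fork(P2) -> P3. 6 ppages; refcounts: pp0:3 pp1:1 pp2:3 pp3:3 pp4:1 pp5:1
Op 8: write(P0, v2, 111). refcount(pp5)=1 -> write in place. 6 ppages; refcounts: pp0:3 pp1:1 pp2:3 pp3:3 pp4:1 pp5:1
Op 9: write(P2, v2, 179). refcount(pp2)=3>1 -> COPY to pp6. 7 ppages; refcounts: pp0:3 pp1:1 pp2:2 pp3:3 pp4:1 pp5:1 pp6:1
Op 10: write(P0, v1, 176). refcount(pp1)=1 -> write in place. 7 ppages; refcounts: pp0:3 pp1:1 pp2:2 pp3:3 pp4:1 pp5:1 pp6:1

yes yes yes no yes no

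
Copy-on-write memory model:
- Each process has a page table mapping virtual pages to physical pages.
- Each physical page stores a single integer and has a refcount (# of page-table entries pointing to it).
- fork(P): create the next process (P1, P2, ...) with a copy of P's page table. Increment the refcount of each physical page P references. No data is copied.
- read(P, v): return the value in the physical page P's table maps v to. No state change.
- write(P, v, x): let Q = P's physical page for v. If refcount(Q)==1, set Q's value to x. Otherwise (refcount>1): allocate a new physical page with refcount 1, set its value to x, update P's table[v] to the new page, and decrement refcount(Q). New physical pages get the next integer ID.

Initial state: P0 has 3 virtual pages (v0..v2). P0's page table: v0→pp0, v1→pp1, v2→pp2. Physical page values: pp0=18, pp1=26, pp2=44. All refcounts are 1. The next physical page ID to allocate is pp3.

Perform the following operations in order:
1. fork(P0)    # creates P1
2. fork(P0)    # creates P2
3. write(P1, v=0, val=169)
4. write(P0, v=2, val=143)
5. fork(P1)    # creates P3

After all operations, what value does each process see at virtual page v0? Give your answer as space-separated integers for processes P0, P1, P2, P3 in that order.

Answer: 18 169 18 169

Derivation:
Op 1: fork(P0) -> P1. 3 ppages; refcounts: pp0:2 pp1:2 pp2:2
Op 2: fork(P0) -> P2. 3 ppages; refcounts: pp0:3 pp1:3 pp2:3
Op 3: write(P1, v0, 169). refcount(pp0)=3>1 -> COPY to pp3. 4 ppages; refcounts: pp0:2 pp1:3 pp2:3 pp3:1
Op 4: write(P0, v2, 143). refcount(pp2)=3>1 -> COPY to pp4. 5 ppages; refcounts: pp0:2 pp1:3 pp2:2 pp3:1 pp4:1
Op 5: fork(P1) -> P3. 5 ppages; refcounts: pp0:2 pp1:4 pp2:3 pp3:2 pp4:1
P0: v0 -> pp0 = 18
P1: v0 -> pp3 = 169
P2: v0 -> pp0 = 18
P3: v0 -> pp3 = 169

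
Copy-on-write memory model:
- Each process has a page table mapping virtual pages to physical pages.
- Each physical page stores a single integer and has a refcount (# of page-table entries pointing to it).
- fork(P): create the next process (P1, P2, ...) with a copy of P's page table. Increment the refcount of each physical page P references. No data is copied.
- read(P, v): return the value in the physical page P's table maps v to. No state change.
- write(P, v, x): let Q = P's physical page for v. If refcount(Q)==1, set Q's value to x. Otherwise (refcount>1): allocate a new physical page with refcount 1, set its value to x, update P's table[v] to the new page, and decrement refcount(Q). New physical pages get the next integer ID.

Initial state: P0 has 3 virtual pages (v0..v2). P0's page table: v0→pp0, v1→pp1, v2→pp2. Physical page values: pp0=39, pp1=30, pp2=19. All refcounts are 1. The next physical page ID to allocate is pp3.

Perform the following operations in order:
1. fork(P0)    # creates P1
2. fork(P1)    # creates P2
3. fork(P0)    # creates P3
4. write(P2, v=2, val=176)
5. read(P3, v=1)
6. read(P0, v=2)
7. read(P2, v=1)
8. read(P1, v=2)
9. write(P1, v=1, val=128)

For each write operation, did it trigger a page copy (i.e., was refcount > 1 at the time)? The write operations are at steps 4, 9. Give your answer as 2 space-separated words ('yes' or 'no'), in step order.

Op 1: fork(P0) -> P1. 3 ppages; refcounts: pp0:2 pp1:2 pp2:2
Op 2: fork(P1) -> P2. 3 ppages; refcounts: pp0:3 pp1:3 pp2:3
Op 3: fork(P0) -> P3. 3 ppages; refcounts: pp0:4 pp1:4 pp2:4
Op 4: write(P2, v2, 176). refcount(pp2)=4>1 -> COPY to pp3. 4 ppages; refcounts: pp0:4 pp1:4 pp2:3 pp3:1
Op 5: read(P3, v1) -> 30. No state change.
Op 6: read(P0, v2) -> 19. No state change.
Op 7: read(P2, v1) -> 30. No state change.
Op 8: read(P1, v2) -> 19. No state change.
Op 9: write(P1, v1, 128). refcount(pp1)=4>1 -> COPY to pp4. 5 ppages; refcounts: pp0:4 pp1:3 pp2:3 pp3:1 pp4:1

yes yes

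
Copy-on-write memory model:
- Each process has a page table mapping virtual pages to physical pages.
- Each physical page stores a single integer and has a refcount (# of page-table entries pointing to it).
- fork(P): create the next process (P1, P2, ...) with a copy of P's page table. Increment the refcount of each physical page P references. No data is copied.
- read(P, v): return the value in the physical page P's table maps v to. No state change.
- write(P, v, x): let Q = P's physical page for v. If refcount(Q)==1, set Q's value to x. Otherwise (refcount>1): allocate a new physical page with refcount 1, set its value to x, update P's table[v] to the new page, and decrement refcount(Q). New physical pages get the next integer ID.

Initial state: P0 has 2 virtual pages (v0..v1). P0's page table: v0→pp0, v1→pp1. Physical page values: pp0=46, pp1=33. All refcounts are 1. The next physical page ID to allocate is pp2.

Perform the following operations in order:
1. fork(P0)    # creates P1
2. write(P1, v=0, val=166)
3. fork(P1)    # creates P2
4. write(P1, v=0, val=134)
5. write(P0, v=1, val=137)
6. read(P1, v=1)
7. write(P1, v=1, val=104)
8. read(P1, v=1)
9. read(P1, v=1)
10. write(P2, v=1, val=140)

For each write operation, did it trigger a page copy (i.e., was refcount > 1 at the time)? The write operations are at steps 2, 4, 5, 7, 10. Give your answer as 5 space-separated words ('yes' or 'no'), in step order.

Op 1: fork(P0) -> P1. 2 ppages; refcounts: pp0:2 pp1:2
Op 2: write(P1, v0, 166). refcount(pp0)=2>1 -> COPY to pp2. 3 ppages; refcounts: pp0:1 pp1:2 pp2:1
Op 3: fork(P1) -> P2. 3 ppages; refcounts: pp0:1 pp1:3 pp2:2
Op 4: write(P1, v0, 134). refcount(pp2)=2>1 -> COPY to pp3. 4 ppages; refcounts: pp0:1 pp1:3 pp2:1 pp3:1
Op 5: write(P0, v1, 137). refcount(pp1)=3>1 -> COPY to pp4. 5 ppages; refcounts: pp0:1 pp1:2 pp2:1 pp3:1 pp4:1
Op 6: read(P1, v1) -> 33. No state change.
Op 7: write(P1, v1, 104). refcount(pp1)=2>1 -> COPY to pp5. 6 ppages; refcounts: pp0:1 pp1:1 pp2:1 pp3:1 pp4:1 pp5:1
Op 8: read(P1, v1) -> 104. No state change.
Op 9: read(P1, v1) -> 104. No state change.
Op 10: write(P2, v1, 140). refcount(pp1)=1 -> write in place. 6 ppages; refcounts: pp0:1 pp1:1 pp2:1 pp3:1 pp4:1 pp5:1

yes yes yes yes no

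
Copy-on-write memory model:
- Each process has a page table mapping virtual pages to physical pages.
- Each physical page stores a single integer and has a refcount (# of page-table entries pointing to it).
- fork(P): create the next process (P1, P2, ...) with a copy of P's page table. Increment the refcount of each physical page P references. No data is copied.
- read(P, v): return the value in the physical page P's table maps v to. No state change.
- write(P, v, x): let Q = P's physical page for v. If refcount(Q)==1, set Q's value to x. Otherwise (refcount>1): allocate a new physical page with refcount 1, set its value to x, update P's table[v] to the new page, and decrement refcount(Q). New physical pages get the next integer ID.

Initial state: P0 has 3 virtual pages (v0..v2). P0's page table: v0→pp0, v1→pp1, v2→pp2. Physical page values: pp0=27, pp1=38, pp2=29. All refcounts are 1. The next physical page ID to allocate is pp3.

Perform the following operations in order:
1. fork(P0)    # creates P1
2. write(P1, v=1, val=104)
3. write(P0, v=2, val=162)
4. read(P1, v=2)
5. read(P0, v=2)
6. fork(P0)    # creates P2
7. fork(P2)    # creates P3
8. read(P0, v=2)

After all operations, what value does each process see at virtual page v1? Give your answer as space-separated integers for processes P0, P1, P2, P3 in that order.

Op 1: fork(P0) -> P1. 3 ppages; refcounts: pp0:2 pp1:2 pp2:2
Op 2: write(P1, v1, 104). refcount(pp1)=2>1 -> COPY to pp3. 4 ppages; refcounts: pp0:2 pp1:1 pp2:2 pp3:1
Op 3: write(P0, v2, 162). refcount(pp2)=2>1 -> COPY to pp4. 5 ppages; refcounts: pp0:2 pp1:1 pp2:1 pp3:1 pp4:1
Op 4: read(P1, v2) -> 29. No state change.
Op 5: read(P0, v2) -> 162. No state change.
Op 6: fork(P0) -> P2. 5 ppages; refcounts: pp0:3 pp1:2 pp2:1 pp3:1 pp4:2
Op 7: fork(P2) -> P3. 5 ppages; refcounts: pp0:4 pp1:3 pp2:1 pp3:1 pp4:3
Op 8: read(P0, v2) -> 162. No state change.
P0: v1 -> pp1 = 38
P1: v1 -> pp3 = 104
P2: v1 -> pp1 = 38
P3: v1 -> pp1 = 38

Answer: 38 104 38 38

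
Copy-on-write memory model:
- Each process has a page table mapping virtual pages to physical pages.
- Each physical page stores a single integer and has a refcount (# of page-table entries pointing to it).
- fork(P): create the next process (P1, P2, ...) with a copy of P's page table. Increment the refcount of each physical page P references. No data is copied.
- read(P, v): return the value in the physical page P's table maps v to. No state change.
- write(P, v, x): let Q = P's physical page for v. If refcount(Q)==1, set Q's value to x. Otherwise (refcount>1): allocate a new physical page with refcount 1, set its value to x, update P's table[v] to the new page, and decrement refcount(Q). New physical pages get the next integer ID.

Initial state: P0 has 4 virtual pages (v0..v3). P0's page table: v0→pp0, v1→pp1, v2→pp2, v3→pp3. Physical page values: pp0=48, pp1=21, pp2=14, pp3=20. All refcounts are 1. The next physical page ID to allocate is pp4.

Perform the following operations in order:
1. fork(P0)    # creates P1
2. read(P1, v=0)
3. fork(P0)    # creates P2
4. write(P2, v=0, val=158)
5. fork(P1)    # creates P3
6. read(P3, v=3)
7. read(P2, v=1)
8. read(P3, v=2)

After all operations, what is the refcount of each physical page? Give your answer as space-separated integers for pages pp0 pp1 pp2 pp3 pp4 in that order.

Answer: 3 4 4 4 1

Derivation:
Op 1: fork(P0) -> P1. 4 ppages; refcounts: pp0:2 pp1:2 pp2:2 pp3:2
Op 2: read(P1, v0) -> 48. No state change.
Op 3: fork(P0) -> P2. 4 ppages; refcounts: pp0:3 pp1:3 pp2:3 pp3:3
Op 4: write(P2, v0, 158). refcount(pp0)=3>1 -> COPY to pp4. 5 ppages; refcounts: pp0:2 pp1:3 pp2:3 pp3:3 pp4:1
Op 5: fork(P1) -> P3. 5 ppages; refcounts: pp0:3 pp1:4 pp2:4 pp3:4 pp4:1
Op 6: read(P3, v3) -> 20. No state change.
Op 7: read(P2, v1) -> 21. No state change.
Op 8: read(P3, v2) -> 14. No state change.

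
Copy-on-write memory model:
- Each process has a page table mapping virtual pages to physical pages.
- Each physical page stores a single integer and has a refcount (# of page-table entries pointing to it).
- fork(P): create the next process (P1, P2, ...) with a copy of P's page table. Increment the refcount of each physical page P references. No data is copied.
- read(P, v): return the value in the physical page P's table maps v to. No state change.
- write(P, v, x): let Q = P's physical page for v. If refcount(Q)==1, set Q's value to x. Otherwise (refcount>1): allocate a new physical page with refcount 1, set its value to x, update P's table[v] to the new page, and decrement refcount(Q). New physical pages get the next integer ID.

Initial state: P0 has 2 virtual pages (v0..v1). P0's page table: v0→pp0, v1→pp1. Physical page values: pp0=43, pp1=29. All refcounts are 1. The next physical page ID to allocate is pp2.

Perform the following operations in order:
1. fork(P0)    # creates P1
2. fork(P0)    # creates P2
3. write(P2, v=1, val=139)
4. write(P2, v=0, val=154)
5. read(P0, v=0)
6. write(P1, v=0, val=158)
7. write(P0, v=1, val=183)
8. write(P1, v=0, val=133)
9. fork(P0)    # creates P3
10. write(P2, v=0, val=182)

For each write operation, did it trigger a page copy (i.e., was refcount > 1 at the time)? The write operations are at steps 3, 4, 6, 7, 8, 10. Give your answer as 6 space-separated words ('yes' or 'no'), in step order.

Op 1: fork(P0) -> P1. 2 ppages; refcounts: pp0:2 pp1:2
Op 2: fork(P0) -> P2. 2 ppages; refcounts: pp0:3 pp1:3
Op 3: write(P2, v1, 139). refcount(pp1)=3>1 -> COPY to pp2. 3 ppages; refcounts: pp0:3 pp1:2 pp2:1
Op 4: write(P2, v0, 154). refcount(pp0)=3>1 -> COPY to pp3. 4 ppages; refcounts: pp0:2 pp1:2 pp2:1 pp3:1
Op 5: read(P0, v0) -> 43. No state change.
Op 6: write(P1, v0, 158). refcount(pp0)=2>1 -> COPY to pp4. 5 ppages; refcounts: pp0:1 pp1:2 pp2:1 pp3:1 pp4:1
Op 7: write(P0, v1, 183). refcount(pp1)=2>1 -> COPY to pp5. 6 ppages; refcounts: pp0:1 pp1:1 pp2:1 pp3:1 pp4:1 pp5:1
Op 8: write(P1, v0, 133). refcount(pp4)=1 -> write in place. 6 ppages; refcounts: pp0:1 pp1:1 pp2:1 pp3:1 pp4:1 pp5:1
Op 9: fork(P0) -> P3. 6 ppages; refcounts: pp0:2 pp1:1 pp2:1 pp3:1 pp4:1 pp5:2
Op 10: write(P2, v0, 182). refcount(pp3)=1 -> write in place. 6 ppages; refcounts: pp0:2 pp1:1 pp2:1 pp3:1 pp4:1 pp5:2

yes yes yes yes no no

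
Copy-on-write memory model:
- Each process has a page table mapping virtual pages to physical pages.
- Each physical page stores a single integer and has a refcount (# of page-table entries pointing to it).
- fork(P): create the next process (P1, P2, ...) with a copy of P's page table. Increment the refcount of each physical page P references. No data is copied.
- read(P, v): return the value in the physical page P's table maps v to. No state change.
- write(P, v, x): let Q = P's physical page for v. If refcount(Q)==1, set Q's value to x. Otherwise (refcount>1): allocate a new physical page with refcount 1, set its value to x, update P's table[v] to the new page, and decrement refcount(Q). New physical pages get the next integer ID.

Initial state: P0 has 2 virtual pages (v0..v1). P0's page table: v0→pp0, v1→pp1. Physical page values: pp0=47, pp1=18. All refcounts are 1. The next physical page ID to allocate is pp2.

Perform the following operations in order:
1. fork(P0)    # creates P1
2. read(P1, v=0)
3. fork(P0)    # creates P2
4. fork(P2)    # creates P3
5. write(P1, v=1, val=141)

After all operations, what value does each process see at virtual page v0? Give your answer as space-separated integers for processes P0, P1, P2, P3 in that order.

Op 1: fork(P0) -> P1. 2 ppages; refcounts: pp0:2 pp1:2
Op 2: read(P1, v0) -> 47. No state change.
Op 3: fork(P0) -> P2. 2 ppages; refcounts: pp0:3 pp1:3
Op 4: fork(P2) -> P3. 2 ppages; refcounts: pp0:4 pp1:4
Op 5: write(P1, v1, 141). refcount(pp1)=4>1 -> COPY to pp2. 3 ppages; refcounts: pp0:4 pp1:3 pp2:1
P0: v0 -> pp0 = 47
P1: v0 -> pp0 = 47
P2: v0 -> pp0 = 47
P3: v0 -> pp0 = 47

Answer: 47 47 47 47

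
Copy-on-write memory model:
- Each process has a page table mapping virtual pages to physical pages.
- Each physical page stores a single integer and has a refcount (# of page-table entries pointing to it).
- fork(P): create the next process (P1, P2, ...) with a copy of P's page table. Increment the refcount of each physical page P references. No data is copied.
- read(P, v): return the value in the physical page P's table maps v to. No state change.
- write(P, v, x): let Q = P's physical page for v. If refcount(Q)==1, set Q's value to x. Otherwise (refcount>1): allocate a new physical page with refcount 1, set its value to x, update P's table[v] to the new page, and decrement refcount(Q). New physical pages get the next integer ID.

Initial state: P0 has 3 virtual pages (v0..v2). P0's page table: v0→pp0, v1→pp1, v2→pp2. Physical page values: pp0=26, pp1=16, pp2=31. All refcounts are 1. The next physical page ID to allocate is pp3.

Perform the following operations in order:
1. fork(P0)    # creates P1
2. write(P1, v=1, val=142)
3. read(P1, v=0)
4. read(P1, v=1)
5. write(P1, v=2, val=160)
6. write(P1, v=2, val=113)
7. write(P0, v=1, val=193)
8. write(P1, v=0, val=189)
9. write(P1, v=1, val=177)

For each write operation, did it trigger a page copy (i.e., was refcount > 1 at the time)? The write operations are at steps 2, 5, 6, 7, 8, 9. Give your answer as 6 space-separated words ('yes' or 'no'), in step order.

Op 1: fork(P0) -> P1. 3 ppages; refcounts: pp0:2 pp1:2 pp2:2
Op 2: write(P1, v1, 142). refcount(pp1)=2>1 -> COPY to pp3. 4 ppages; refcounts: pp0:2 pp1:1 pp2:2 pp3:1
Op 3: read(P1, v0) -> 26. No state change.
Op 4: read(P1, v1) -> 142. No state change.
Op 5: write(P1, v2, 160). refcount(pp2)=2>1 -> COPY to pp4. 5 ppages; refcounts: pp0:2 pp1:1 pp2:1 pp3:1 pp4:1
Op 6: write(P1, v2, 113). refcount(pp4)=1 -> write in place. 5 ppages; refcounts: pp0:2 pp1:1 pp2:1 pp3:1 pp4:1
Op 7: write(P0, v1, 193). refcount(pp1)=1 -> write in place. 5 ppages; refcounts: pp0:2 pp1:1 pp2:1 pp3:1 pp4:1
Op 8: write(P1, v0, 189). refcount(pp0)=2>1 -> COPY to pp5. 6 ppages; refcounts: pp0:1 pp1:1 pp2:1 pp3:1 pp4:1 pp5:1
Op 9: write(P1, v1, 177). refcount(pp3)=1 -> write in place. 6 ppages; refcounts: pp0:1 pp1:1 pp2:1 pp3:1 pp4:1 pp5:1

yes yes no no yes no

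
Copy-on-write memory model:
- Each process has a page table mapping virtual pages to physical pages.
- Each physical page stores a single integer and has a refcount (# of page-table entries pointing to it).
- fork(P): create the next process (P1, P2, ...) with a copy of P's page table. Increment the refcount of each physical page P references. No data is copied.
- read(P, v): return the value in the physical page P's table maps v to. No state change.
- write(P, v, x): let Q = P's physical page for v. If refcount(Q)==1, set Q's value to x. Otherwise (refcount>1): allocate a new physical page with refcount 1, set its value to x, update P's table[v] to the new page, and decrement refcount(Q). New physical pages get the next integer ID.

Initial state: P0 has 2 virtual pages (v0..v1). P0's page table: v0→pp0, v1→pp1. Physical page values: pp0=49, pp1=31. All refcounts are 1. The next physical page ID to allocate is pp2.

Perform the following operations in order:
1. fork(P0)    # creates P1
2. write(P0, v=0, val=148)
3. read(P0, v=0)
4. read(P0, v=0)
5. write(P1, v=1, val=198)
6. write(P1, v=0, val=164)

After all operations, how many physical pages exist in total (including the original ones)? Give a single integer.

Answer: 4

Derivation:
Op 1: fork(P0) -> P1. 2 ppages; refcounts: pp0:2 pp1:2
Op 2: write(P0, v0, 148). refcount(pp0)=2>1 -> COPY to pp2. 3 ppages; refcounts: pp0:1 pp1:2 pp2:1
Op 3: read(P0, v0) -> 148. No state change.
Op 4: read(P0, v0) -> 148. No state change.
Op 5: write(P1, v1, 198). refcount(pp1)=2>1 -> COPY to pp3. 4 ppages; refcounts: pp0:1 pp1:1 pp2:1 pp3:1
Op 6: write(P1, v0, 164). refcount(pp0)=1 -> write in place. 4 ppages; refcounts: pp0:1 pp1:1 pp2:1 pp3:1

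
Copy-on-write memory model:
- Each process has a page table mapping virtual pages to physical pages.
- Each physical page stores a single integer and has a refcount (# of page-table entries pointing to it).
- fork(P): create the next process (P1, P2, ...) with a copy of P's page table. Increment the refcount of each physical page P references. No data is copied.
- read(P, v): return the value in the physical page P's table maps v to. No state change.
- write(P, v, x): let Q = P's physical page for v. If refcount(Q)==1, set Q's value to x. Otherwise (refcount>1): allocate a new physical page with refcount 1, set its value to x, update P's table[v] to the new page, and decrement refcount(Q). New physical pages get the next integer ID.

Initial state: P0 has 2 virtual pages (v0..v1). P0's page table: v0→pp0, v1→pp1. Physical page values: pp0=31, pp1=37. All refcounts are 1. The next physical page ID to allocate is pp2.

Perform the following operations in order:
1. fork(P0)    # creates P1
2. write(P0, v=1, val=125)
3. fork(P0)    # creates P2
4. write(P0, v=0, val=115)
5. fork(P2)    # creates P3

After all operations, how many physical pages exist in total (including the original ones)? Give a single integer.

Op 1: fork(P0) -> P1. 2 ppages; refcounts: pp0:2 pp1:2
Op 2: write(P0, v1, 125). refcount(pp1)=2>1 -> COPY to pp2. 3 ppages; refcounts: pp0:2 pp1:1 pp2:1
Op 3: fork(P0) -> P2. 3 ppages; refcounts: pp0:3 pp1:1 pp2:2
Op 4: write(P0, v0, 115). refcount(pp0)=3>1 -> COPY to pp3. 4 ppages; refcounts: pp0:2 pp1:1 pp2:2 pp3:1
Op 5: fork(P2) -> P3. 4 ppages; refcounts: pp0:3 pp1:1 pp2:3 pp3:1

Answer: 4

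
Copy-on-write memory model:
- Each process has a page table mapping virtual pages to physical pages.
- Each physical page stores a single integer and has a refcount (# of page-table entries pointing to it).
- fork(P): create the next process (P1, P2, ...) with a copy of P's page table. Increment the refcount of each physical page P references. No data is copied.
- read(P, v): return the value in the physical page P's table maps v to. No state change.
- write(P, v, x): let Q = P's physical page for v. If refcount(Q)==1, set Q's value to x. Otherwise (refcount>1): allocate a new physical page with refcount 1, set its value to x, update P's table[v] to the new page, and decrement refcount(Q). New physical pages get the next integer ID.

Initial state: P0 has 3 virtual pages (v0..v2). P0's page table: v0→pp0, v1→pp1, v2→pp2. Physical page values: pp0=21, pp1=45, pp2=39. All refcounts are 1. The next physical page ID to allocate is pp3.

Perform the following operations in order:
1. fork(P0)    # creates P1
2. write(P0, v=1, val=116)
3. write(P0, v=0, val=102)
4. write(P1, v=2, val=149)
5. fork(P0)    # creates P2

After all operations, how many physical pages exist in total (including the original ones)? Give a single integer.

Op 1: fork(P0) -> P1. 3 ppages; refcounts: pp0:2 pp1:2 pp2:2
Op 2: write(P0, v1, 116). refcount(pp1)=2>1 -> COPY to pp3. 4 ppages; refcounts: pp0:2 pp1:1 pp2:2 pp3:1
Op 3: write(P0, v0, 102). refcount(pp0)=2>1 -> COPY to pp4. 5 ppages; refcounts: pp0:1 pp1:1 pp2:2 pp3:1 pp4:1
Op 4: write(P1, v2, 149). refcount(pp2)=2>1 -> COPY to pp5. 6 ppages; refcounts: pp0:1 pp1:1 pp2:1 pp3:1 pp4:1 pp5:1
Op 5: fork(P0) -> P2. 6 ppages; refcounts: pp0:1 pp1:1 pp2:2 pp3:2 pp4:2 pp5:1

Answer: 6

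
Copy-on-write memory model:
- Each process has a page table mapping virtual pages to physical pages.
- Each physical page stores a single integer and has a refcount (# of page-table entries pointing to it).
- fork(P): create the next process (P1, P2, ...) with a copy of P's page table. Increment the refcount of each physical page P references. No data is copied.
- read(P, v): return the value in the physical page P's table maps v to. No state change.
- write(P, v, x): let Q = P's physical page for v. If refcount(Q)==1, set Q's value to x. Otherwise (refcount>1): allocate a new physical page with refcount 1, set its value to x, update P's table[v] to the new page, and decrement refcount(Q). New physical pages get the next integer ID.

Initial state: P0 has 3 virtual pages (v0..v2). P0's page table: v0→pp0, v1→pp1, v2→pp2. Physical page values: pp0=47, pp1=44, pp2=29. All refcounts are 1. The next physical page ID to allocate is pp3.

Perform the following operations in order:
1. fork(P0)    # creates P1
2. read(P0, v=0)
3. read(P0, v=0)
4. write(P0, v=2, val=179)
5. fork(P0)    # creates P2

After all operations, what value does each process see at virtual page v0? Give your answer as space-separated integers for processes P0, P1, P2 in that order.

Op 1: fork(P0) -> P1. 3 ppages; refcounts: pp0:2 pp1:2 pp2:2
Op 2: read(P0, v0) -> 47. No state change.
Op 3: read(P0, v0) -> 47. No state change.
Op 4: write(P0, v2, 179). refcount(pp2)=2>1 -> COPY to pp3. 4 ppages; refcounts: pp0:2 pp1:2 pp2:1 pp3:1
Op 5: fork(P0) -> P2. 4 ppages; refcounts: pp0:3 pp1:3 pp2:1 pp3:2
P0: v0 -> pp0 = 47
P1: v0 -> pp0 = 47
P2: v0 -> pp0 = 47

Answer: 47 47 47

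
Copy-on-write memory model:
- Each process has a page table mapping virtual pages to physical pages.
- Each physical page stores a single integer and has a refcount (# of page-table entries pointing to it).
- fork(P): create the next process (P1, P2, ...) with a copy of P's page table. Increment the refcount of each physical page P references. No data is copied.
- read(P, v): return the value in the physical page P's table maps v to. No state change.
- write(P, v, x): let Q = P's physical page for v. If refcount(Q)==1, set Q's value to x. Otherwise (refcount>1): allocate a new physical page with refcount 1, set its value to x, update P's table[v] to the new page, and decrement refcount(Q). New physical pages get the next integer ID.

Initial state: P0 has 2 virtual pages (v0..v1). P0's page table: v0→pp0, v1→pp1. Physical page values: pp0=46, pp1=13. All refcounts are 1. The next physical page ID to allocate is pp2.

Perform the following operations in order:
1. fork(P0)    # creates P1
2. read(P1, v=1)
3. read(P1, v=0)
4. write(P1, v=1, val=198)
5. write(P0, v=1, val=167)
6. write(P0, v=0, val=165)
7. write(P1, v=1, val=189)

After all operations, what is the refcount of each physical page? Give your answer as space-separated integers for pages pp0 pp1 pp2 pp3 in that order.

Op 1: fork(P0) -> P1. 2 ppages; refcounts: pp0:2 pp1:2
Op 2: read(P1, v1) -> 13. No state change.
Op 3: read(P1, v0) -> 46. No state change.
Op 4: write(P1, v1, 198). refcount(pp1)=2>1 -> COPY to pp2. 3 ppages; refcounts: pp0:2 pp1:1 pp2:1
Op 5: write(P0, v1, 167). refcount(pp1)=1 -> write in place. 3 ppages; refcounts: pp0:2 pp1:1 pp2:1
Op 6: write(P0, v0, 165). refcount(pp0)=2>1 -> COPY to pp3. 4 ppages; refcounts: pp0:1 pp1:1 pp2:1 pp3:1
Op 7: write(P1, v1, 189). refcount(pp2)=1 -> write in place. 4 ppages; refcounts: pp0:1 pp1:1 pp2:1 pp3:1

Answer: 1 1 1 1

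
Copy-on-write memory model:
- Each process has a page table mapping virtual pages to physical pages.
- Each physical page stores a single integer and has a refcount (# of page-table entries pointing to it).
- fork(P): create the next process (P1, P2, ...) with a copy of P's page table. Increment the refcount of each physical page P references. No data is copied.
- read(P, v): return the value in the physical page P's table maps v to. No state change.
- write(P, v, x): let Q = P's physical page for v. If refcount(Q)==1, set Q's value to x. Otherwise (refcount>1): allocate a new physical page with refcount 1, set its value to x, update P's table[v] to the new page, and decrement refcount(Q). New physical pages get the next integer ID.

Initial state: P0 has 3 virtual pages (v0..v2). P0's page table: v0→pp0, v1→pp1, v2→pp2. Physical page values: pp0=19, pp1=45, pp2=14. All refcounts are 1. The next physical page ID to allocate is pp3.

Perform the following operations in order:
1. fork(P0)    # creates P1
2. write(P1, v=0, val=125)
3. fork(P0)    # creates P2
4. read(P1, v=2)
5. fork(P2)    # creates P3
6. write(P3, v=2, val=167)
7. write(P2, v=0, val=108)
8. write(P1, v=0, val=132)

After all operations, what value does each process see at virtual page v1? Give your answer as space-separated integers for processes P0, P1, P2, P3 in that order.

Answer: 45 45 45 45

Derivation:
Op 1: fork(P0) -> P1. 3 ppages; refcounts: pp0:2 pp1:2 pp2:2
Op 2: write(P1, v0, 125). refcount(pp0)=2>1 -> COPY to pp3. 4 ppages; refcounts: pp0:1 pp1:2 pp2:2 pp3:1
Op 3: fork(P0) -> P2. 4 ppages; refcounts: pp0:2 pp1:3 pp2:3 pp3:1
Op 4: read(P1, v2) -> 14. No state change.
Op 5: fork(P2) -> P3. 4 ppages; refcounts: pp0:3 pp1:4 pp2:4 pp3:1
Op 6: write(P3, v2, 167). refcount(pp2)=4>1 -> COPY to pp4. 5 ppages; refcounts: pp0:3 pp1:4 pp2:3 pp3:1 pp4:1
Op 7: write(P2, v0, 108). refcount(pp0)=3>1 -> COPY to pp5. 6 ppages; refcounts: pp0:2 pp1:4 pp2:3 pp3:1 pp4:1 pp5:1
Op 8: write(P1, v0, 132). refcount(pp3)=1 -> write in place. 6 ppages; refcounts: pp0:2 pp1:4 pp2:3 pp3:1 pp4:1 pp5:1
P0: v1 -> pp1 = 45
P1: v1 -> pp1 = 45
P2: v1 -> pp1 = 45
P3: v1 -> pp1 = 45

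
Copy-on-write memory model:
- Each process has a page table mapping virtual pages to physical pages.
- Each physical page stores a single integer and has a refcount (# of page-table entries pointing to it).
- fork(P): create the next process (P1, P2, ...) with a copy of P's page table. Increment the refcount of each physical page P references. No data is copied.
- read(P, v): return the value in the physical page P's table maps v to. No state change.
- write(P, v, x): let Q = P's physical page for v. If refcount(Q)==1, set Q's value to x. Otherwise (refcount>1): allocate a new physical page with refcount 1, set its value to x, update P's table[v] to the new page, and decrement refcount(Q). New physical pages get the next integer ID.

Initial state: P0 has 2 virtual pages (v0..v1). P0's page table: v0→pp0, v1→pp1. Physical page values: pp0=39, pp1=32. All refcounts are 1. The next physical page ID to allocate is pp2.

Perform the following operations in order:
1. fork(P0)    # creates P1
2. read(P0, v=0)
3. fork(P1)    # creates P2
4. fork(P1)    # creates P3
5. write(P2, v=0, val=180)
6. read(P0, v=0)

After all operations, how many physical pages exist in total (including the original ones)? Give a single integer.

Answer: 3

Derivation:
Op 1: fork(P0) -> P1. 2 ppages; refcounts: pp0:2 pp1:2
Op 2: read(P0, v0) -> 39. No state change.
Op 3: fork(P1) -> P2. 2 ppages; refcounts: pp0:3 pp1:3
Op 4: fork(P1) -> P3. 2 ppages; refcounts: pp0:4 pp1:4
Op 5: write(P2, v0, 180). refcount(pp0)=4>1 -> COPY to pp2. 3 ppages; refcounts: pp0:3 pp1:4 pp2:1
Op 6: read(P0, v0) -> 39. No state change.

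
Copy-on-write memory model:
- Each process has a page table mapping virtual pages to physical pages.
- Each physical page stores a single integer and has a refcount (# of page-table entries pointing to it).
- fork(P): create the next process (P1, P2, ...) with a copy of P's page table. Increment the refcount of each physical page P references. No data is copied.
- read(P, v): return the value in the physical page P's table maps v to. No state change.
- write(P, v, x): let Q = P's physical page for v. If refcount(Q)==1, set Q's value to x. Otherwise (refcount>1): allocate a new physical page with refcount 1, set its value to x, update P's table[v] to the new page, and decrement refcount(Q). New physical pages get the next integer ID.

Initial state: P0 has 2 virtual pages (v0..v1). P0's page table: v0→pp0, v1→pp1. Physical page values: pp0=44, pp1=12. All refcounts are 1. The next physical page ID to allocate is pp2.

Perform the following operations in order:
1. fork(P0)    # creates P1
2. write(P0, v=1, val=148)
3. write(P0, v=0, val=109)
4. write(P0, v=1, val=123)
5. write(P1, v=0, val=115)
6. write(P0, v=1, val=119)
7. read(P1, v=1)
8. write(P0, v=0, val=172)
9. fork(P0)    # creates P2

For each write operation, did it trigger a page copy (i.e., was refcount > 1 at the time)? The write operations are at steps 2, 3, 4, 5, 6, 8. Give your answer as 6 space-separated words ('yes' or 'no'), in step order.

Op 1: fork(P0) -> P1. 2 ppages; refcounts: pp0:2 pp1:2
Op 2: write(P0, v1, 148). refcount(pp1)=2>1 -> COPY to pp2. 3 ppages; refcounts: pp0:2 pp1:1 pp2:1
Op 3: write(P0, v0, 109). refcount(pp0)=2>1 -> COPY to pp3. 4 ppages; refcounts: pp0:1 pp1:1 pp2:1 pp3:1
Op 4: write(P0, v1, 123). refcount(pp2)=1 -> write in place. 4 ppages; refcounts: pp0:1 pp1:1 pp2:1 pp3:1
Op 5: write(P1, v0, 115). refcount(pp0)=1 -> write in place. 4 ppages; refcounts: pp0:1 pp1:1 pp2:1 pp3:1
Op 6: write(P0, v1, 119). refcount(pp2)=1 -> write in place. 4 ppages; refcounts: pp0:1 pp1:1 pp2:1 pp3:1
Op 7: read(P1, v1) -> 12. No state change.
Op 8: write(P0, v0, 172). refcount(pp3)=1 -> write in place. 4 ppages; refcounts: pp0:1 pp1:1 pp2:1 pp3:1
Op 9: fork(P0) -> P2. 4 ppages; refcounts: pp0:1 pp1:1 pp2:2 pp3:2

yes yes no no no no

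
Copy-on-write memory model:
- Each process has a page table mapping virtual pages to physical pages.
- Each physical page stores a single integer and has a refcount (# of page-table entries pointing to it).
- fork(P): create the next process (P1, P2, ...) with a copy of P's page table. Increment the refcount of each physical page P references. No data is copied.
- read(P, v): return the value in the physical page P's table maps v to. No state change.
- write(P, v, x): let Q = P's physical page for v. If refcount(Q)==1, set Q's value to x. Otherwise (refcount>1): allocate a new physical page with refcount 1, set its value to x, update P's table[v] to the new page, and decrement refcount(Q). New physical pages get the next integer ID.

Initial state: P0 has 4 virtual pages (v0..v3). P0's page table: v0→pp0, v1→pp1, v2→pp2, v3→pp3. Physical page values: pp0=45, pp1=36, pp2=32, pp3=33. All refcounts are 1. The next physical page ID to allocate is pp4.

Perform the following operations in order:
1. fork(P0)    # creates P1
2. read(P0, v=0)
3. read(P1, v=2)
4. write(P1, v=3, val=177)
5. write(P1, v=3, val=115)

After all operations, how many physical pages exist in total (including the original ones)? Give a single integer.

Answer: 5

Derivation:
Op 1: fork(P0) -> P1. 4 ppages; refcounts: pp0:2 pp1:2 pp2:2 pp3:2
Op 2: read(P0, v0) -> 45. No state change.
Op 3: read(P1, v2) -> 32. No state change.
Op 4: write(P1, v3, 177). refcount(pp3)=2>1 -> COPY to pp4. 5 ppages; refcounts: pp0:2 pp1:2 pp2:2 pp3:1 pp4:1
Op 5: write(P1, v3, 115). refcount(pp4)=1 -> write in place. 5 ppages; refcounts: pp0:2 pp1:2 pp2:2 pp3:1 pp4:1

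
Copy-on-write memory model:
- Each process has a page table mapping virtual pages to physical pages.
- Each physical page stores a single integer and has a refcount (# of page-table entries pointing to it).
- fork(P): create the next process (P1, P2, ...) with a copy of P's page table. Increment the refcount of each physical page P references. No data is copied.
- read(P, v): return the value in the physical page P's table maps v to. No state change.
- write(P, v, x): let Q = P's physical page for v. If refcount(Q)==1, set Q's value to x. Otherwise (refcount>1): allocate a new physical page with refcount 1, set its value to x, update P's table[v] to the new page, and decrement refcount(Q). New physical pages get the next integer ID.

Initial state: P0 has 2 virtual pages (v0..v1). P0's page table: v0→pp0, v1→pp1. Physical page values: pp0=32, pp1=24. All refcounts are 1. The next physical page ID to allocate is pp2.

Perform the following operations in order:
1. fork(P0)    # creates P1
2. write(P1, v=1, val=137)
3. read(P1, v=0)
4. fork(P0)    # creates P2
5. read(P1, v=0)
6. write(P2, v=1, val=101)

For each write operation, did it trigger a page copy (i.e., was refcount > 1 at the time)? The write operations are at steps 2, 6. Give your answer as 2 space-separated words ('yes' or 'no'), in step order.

Op 1: fork(P0) -> P1. 2 ppages; refcounts: pp0:2 pp1:2
Op 2: write(P1, v1, 137). refcount(pp1)=2>1 -> COPY to pp2. 3 ppages; refcounts: pp0:2 pp1:1 pp2:1
Op 3: read(P1, v0) -> 32. No state change.
Op 4: fork(P0) -> P2. 3 ppages; refcounts: pp0:3 pp1:2 pp2:1
Op 5: read(P1, v0) -> 32. No state change.
Op 6: write(P2, v1, 101). refcount(pp1)=2>1 -> COPY to pp3. 4 ppages; refcounts: pp0:3 pp1:1 pp2:1 pp3:1

yes yes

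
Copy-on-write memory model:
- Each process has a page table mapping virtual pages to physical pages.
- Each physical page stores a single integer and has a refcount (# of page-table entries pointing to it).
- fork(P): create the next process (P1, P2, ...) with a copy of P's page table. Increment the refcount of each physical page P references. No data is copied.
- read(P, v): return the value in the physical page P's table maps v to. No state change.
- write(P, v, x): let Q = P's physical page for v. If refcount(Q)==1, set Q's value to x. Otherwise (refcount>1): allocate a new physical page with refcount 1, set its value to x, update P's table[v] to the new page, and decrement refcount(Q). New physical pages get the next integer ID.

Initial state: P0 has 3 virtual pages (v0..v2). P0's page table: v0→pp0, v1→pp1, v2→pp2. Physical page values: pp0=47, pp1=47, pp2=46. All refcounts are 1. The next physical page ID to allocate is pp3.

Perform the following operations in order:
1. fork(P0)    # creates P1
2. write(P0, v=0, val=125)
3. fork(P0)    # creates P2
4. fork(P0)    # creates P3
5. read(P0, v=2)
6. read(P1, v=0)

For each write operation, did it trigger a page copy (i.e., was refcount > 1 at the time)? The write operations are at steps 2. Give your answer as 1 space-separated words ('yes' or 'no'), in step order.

Op 1: fork(P0) -> P1. 3 ppages; refcounts: pp0:2 pp1:2 pp2:2
Op 2: write(P0, v0, 125). refcount(pp0)=2>1 -> COPY to pp3. 4 ppages; refcounts: pp0:1 pp1:2 pp2:2 pp3:1
Op 3: fork(P0) -> P2. 4 ppages; refcounts: pp0:1 pp1:3 pp2:3 pp3:2
Op 4: fork(P0) -> P3. 4 ppages; refcounts: pp0:1 pp1:4 pp2:4 pp3:3
Op 5: read(P0, v2) -> 46. No state change.
Op 6: read(P1, v0) -> 47. No state change.

yes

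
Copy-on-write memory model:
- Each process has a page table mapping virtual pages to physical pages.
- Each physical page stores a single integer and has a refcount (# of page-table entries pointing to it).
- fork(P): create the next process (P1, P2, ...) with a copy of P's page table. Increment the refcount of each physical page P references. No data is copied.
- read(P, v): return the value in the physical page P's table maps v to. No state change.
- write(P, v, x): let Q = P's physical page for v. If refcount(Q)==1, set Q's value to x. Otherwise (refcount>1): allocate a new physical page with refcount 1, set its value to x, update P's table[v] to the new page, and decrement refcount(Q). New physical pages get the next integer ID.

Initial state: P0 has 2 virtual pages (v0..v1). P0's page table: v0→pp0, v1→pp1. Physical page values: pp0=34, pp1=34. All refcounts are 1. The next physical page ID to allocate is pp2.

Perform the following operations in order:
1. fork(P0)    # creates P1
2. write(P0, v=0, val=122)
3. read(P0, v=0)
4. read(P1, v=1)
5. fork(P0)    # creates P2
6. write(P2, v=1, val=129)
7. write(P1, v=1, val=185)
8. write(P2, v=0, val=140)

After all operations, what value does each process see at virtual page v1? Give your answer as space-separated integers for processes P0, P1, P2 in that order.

Answer: 34 185 129

Derivation:
Op 1: fork(P0) -> P1. 2 ppages; refcounts: pp0:2 pp1:2
Op 2: write(P0, v0, 122). refcount(pp0)=2>1 -> COPY to pp2. 3 ppages; refcounts: pp0:1 pp1:2 pp2:1
Op 3: read(P0, v0) -> 122. No state change.
Op 4: read(P1, v1) -> 34. No state change.
Op 5: fork(P0) -> P2. 3 ppages; refcounts: pp0:1 pp1:3 pp2:2
Op 6: write(P2, v1, 129). refcount(pp1)=3>1 -> COPY to pp3. 4 ppages; refcounts: pp0:1 pp1:2 pp2:2 pp3:1
Op 7: write(P1, v1, 185). refcount(pp1)=2>1 -> COPY to pp4. 5 ppages; refcounts: pp0:1 pp1:1 pp2:2 pp3:1 pp4:1
Op 8: write(P2, v0, 140). refcount(pp2)=2>1 -> COPY to pp5. 6 ppages; refcounts: pp0:1 pp1:1 pp2:1 pp3:1 pp4:1 pp5:1
P0: v1 -> pp1 = 34
P1: v1 -> pp4 = 185
P2: v1 -> pp3 = 129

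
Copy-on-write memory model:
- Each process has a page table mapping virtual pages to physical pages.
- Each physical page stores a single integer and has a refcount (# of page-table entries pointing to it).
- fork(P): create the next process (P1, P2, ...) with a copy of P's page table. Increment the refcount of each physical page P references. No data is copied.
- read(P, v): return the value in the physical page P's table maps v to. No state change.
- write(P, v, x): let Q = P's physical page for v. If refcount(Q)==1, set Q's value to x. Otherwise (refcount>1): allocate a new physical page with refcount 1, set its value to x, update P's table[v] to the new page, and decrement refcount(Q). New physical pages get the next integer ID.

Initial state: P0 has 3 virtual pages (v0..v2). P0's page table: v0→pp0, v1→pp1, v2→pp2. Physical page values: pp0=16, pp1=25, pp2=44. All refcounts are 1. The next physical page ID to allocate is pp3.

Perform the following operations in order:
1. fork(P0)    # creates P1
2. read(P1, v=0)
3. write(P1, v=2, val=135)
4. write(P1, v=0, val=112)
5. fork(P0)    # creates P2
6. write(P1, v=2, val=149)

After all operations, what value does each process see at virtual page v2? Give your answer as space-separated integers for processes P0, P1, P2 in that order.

Answer: 44 149 44

Derivation:
Op 1: fork(P0) -> P1. 3 ppages; refcounts: pp0:2 pp1:2 pp2:2
Op 2: read(P1, v0) -> 16. No state change.
Op 3: write(P1, v2, 135). refcount(pp2)=2>1 -> COPY to pp3. 4 ppages; refcounts: pp0:2 pp1:2 pp2:1 pp3:1
Op 4: write(P1, v0, 112). refcount(pp0)=2>1 -> COPY to pp4. 5 ppages; refcounts: pp0:1 pp1:2 pp2:1 pp3:1 pp4:1
Op 5: fork(P0) -> P2. 5 ppages; refcounts: pp0:2 pp1:3 pp2:2 pp3:1 pp4:1
Op 6: write(P1, v2, 149). refcount(pp3)=1 -> write in place. 5 ppages; refcounts: pp0:2 pp1:3 pp2:2 pp3:1 pp4:1
P0: v2 -> pp2 = 44
P1: v2 -> pp3 = 149
P2: v2 -> pp2 = 44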